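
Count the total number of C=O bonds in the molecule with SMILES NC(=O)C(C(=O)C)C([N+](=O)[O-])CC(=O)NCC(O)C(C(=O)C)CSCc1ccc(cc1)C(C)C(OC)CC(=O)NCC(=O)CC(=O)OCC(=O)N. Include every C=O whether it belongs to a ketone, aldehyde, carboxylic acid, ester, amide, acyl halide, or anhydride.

H2NCO: amide, 1 C=O (running total 1).
CH(COCH3): ketone, 1 C=O (running total 2).
CH2CONHCH2: amide, 1 C=O (running total 3).
CH(COCH3): ketone, 1 C=O (running total 4).
CH2CONHCH2: amide, 1 C=O (running total 5).
CO: ketone, 1 C=O (running total 6).
CH2COOCH2: ester, 1 C=O (running total 7).
CONH2: amide, 1 C=O (running total 8).

8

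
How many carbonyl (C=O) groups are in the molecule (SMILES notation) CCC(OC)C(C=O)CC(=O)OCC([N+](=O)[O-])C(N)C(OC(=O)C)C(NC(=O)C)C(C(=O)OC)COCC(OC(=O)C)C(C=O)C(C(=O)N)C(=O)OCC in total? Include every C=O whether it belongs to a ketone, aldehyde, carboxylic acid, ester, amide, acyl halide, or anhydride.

9

CH(CHO): aldehyde, 1 C=O (running total 1).
CH2COOCH2: ester, 1 C=O (running total 2).
CH(OCOCH3): ester, 1 C=O (running total 3).
CH(NHCOCH3): amide, 1 C=O (running total 4).
CH(COOCH3): ester, 1 C=O (running total 5).
CH(OCOCH3): ester, 1 C=O (running total 6).
CH(CHO): aldehyde, 1 C=O (running total 7).
CH(CONH2): amide, 1 C=O (running total 8).
COOCH2CH3: ester, 1 C=O (running total 9).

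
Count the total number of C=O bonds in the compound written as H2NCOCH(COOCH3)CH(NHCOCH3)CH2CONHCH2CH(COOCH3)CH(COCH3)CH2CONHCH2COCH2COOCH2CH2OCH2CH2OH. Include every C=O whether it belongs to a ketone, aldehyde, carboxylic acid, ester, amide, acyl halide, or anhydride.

H2NCO: amide, 1 C=O (running total 1).
CH(COOCH3): ester, 1 C=O (running total 2).
CH(NHCOCH3): amide, 1 C=O (running total 3).
CH2CONHCH2: amide, 1 C=O (running total 4).
CH(COOCH3): ester, 1 C=O (running total 5).
CH(COCH3): ketone, 1 C=O (running total 6).
CH2CONHCH2: amide, 1 C=O (running total 7).
CO: ketone, 1 C=O (running total 8).
CH2COOCH2: ester, 1 C=O (running total 9).

9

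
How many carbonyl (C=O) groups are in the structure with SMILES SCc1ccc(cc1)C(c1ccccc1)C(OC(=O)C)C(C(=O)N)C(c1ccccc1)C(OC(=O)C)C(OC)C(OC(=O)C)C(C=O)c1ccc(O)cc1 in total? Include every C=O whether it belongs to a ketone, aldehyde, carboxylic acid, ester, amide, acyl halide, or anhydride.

5

CH(OCOCH3): ester, 1 C=O (running total 1).
CH(CONH2): amide, 1 C=O (running total 2).
CH(OCOCH3): ester, 1 C=O (running total 3).
CH(OCOCH3): ester, 1 C=O (running total 4).
CH(CHO): aldehyde, 1 C=O (running total 5).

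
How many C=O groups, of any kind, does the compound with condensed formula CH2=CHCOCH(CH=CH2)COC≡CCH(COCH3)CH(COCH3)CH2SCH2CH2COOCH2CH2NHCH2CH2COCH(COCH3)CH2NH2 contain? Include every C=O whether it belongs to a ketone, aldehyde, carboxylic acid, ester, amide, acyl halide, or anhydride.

CO: ketone, 1 C=O (running total 1).
CO: ketone, 1 C=O (running total 2).
CH(COCH3): ketone, 1 C=O (running total 3).
CH(COCH3): ketone, 1 C=O (running total 4).
CH2COOCH2: ester, 1 C=O (running total 5).
CO: ketone, 1 C=O (running total 6).
CH(COCH3): ketone, 1 C=O (running total 7).

7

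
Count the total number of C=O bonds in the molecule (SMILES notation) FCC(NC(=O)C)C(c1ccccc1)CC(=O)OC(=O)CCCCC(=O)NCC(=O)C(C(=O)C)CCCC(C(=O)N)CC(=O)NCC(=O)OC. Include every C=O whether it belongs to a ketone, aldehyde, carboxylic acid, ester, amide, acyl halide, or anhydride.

CH(NHCOCH3): amide, 1 C=O (running total 1).
CH2CO-O-COCH2: anhydride, 2 C=O (running total 3).
CH2CONHCH2: amide, 1 C=O (running total 4).
CO: ketone, 1 C=O (running total 5).
CH(COCH3): ketone, 1 C=O (running total 6).
CH(CONH2): amide, 1 C=O (running total 7).
CH2CONHCH2: amide, 1 C=O (running total 8).
COOCH3: ester, 1 C=O (running total 9).

9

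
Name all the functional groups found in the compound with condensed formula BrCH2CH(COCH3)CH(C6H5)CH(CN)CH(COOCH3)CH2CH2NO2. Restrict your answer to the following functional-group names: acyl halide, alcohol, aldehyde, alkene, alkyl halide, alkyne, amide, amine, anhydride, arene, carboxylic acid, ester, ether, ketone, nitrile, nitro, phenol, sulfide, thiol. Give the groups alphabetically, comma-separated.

alkyl halide, arene, ester, ketone, nitrile, nitro

Taking each segment in turn:
  BrCH2: halogen on an sp³ carbon → alkyl halide.
  CH(COCH3): pendant –COCH3: carbonyl C bonded to two carbons → ketone.
  CH(C6H5): pendant –C6H5: benzene ring → arene.
  CH(CN): pendant –C≡N: nitrile.
  CH(COOCH3): pendant –COOCH3: carbonyl C bonded to C and –OCH3 → ester.
  CH2NO2: –NO2 on carbon → nitro group.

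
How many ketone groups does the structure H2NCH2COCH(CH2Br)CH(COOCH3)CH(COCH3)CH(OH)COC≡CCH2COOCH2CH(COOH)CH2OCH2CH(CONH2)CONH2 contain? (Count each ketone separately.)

3

Reading the structure from left to right:
  H2NCH2: –NH2 on an sp³ carbon with no adjacent C=O → amine.
  CO: –C(=O)– with carbon on both sides → ketone.
  CH(CH2Br): pendant –CH2X: halogen on sp³ carbon → alkyl halide.
  CH(COOCH3): pendant –COOCH3: carbonyl C bonded to C and –OCH3 → ester.
  CH(COCH3): pendant –COCH3: carbonyl C bonded to two carbons → ketone.
  CH(OH): –OH on an sp³ carbon → alcohol (secondary).
  CO: –C(=O)– with carbon on both sides → ketone.
  C≡C: C≡C triple bond → alkyne.
  CH2COOCH2: –C(=O)–O–C with C on the carbonyl side → ester.
  CH(COOH): pendant –COOH: carbonyl C bonded to C and –OH → carboxylic acid.
  CH2OCH2: C–O–C with sp³ carbons on both sides and no adjacent C=O → ether.
  CH(CONH2): pendant –CONH2: carbonyl C bonded to C and N → amide.
  CONH2: –C(=O)NH2: carbonyl C bonded to C and to N → amide (the N is not a separate amine).
Ketone appears at: CO, CH(COCH3), CO → 3.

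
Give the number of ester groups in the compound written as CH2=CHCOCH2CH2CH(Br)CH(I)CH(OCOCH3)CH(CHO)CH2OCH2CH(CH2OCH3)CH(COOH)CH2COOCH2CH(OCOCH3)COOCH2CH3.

C=C double bond → alkene.
–C(=O)– with carbon on both sides → ketone.
halogen on an sp³ carbon → alkyl halide.
halogen on an sp³ carbon → alkyl halide.
pendant –OC(=O)CH3: an acyloxy group → ester.
pendant –CHO: carbonyl C bonded to C and H → aldehyde.
C–O–C with sp³ carbons on both sides and no adjacent C=O → ether.
pendant –CH2OCH3: C–O–C linkage → ether.
pendant –COOH: carbonyl C bonded to C and –OH → carboxylic acid.
–C(=O)–O–C with C on the carbonyl side → ester.
pendant –OC(=O)CH3: an acyloxy group → ester.
–C(=O)OCH2CH3: carbonyl C bonded to C and to –OEt → ester.
Ester appears at: CH(OCOCH3), CH2COOCH2, CH(OCOCH3), COOCH2CH3 → 4.

4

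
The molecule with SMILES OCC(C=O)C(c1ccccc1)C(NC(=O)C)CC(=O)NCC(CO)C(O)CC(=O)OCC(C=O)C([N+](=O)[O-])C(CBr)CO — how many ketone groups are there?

HO– on an sp³ carbon → alcohol.
pendant –CHO: carbonyl C bonded to C and H → aldehyde.
pendant –C6H5: benzene ring → arene.
pendant –NHC(=O)CH3: N bonded to a carbonyl → amide (not amine).
–C(=O)–N– linkage → amide (the N is not an amine).
pendant –CH2OH on an sp³ backbone C → alcohol.
–OH on an sp³ carbon → alcohol (secondary).
–C(=O)–O–C with C on the carbonyl side → ester.
pendant –CHO: carbonyl C bonded to C and H → aldehyde.
–NO2 on an sp³ carbon → nitro (the N=O is not a carbonyl).
pendant –CH2X: halogen on sp³ carbon → alkyl halide.
–OH on an sp³ carbon → alcohol.
No segment is a ketone: CH(CHO) is aldehyde, not ketone; CH(NHCOCH3) is amide, not ketone; CH2CONHCH2 is amide, not ketone. → 0.

0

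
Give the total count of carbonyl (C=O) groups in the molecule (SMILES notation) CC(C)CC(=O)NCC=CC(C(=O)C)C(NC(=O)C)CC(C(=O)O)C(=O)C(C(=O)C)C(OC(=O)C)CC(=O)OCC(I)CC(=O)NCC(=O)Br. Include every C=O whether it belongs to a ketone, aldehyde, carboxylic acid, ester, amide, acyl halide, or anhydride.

CH2CONHCH2: amide, 1 C=O (running total 1).
CH(COCH3): ketone, 1 C=O (running total 2).
CH(NHCOCH3): amide, 1 C=O (running total 3).
CH(COOH): carboxylic acid, 1 C=O (running total 4).
CO: ketone, 1 C=O (running total 5).
CH(COCH3): ketone, 1 C=O (running total 6).
CH(OCOCH3): ester, 1 C=O (running total 7).
CH2COOCH2: ester, 1 C=O (running total 8).
CH2CONHCH2: amide, 1 C=O (running total 9).
COBr: acyl halide, 1 C=O (running total 10).

10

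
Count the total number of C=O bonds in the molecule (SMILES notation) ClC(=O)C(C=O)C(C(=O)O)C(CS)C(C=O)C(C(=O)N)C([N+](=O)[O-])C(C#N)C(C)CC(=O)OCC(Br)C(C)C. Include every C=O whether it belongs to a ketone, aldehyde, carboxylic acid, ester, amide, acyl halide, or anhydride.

ClCO: acyl halide, 1 C=O (running total 1).
CH(CHO): aldehyde, 1 C=O (running total 2).
CH(COOH): carboxylic acid, 1 C=O (running total 3).
CH(CHO): aldehyde, 1 C=O (running total 4).
CH(CONH2): amide, 1 C=O (running total 5).
CH2COOCH2: ester, 1 C=O (running total 6).

6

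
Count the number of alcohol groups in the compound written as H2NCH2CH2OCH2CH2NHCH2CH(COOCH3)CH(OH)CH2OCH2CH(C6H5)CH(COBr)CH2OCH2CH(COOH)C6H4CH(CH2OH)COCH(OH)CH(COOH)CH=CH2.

3

Taking each segment in turn:
  H2NCH2: –NH2 on an sp³ carbon with no adjacent C=O → amine.
  CH2OCH2: C–O–C with sp³ carbons on both sides and no adjacent C=O → ether.
  CH2NHCH2: C–N–C with sp³ carbons and no adjacent C=O → amine (secondary).
  CH(COOCH3): pendant –COOCH3: carbonyl C bonded to C and –OCH3 → ester.
  CH(OH): –OH on an sp³ carbon → alcohol (secondary).
  CH2OCH2: C–O–C with sp³ carbons on both sides and no adjacent C=O → ether.
  CH(C6H5): pendant –C6H5: benzene ring → arene.
  CH(COBr): pendant –C(=O)X: carbonyl C bonded to C and halogen → acyl halide.
  CH2OCH2: C–O–C with sp³ carbons on both sides and no adjacent C=O → ether.
  CH(COOH): pendant –COOH: carbonyl C bonded to C and –OH → carboxylic acid.
  C6H4: para-disubstituted benzene ring → arene.
  CH(CH2OH): pendant –CH2OH on an sp³ backbone C → alcohol.
  CO: –C(=O)– with carbon on both sides → ketone.
  CH(OH): –OH on an sp³ carbon → alcohol (secondary).
  CH(COOH): pendant –COOH: carbonyl C bonded to C and –OH → carboxylic acid.
  CH=CH2: C=C double bond → alkene.
Alcohol appears at: CH(OH), CH(CH2OH), CH(OH) → 3.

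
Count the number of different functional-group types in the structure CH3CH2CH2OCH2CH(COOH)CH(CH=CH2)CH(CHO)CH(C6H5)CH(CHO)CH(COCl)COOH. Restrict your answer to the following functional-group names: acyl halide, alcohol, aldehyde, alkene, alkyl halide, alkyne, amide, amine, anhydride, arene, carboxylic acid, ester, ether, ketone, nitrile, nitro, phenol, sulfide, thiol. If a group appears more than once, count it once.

Working along the chain:
  CH2OCH2: C–O–C with sp³ carbons on both sides and no adjacent C=O → ether.
  CH(COOH): pendant –COOH: carbonyl C bonded to C and –OH → carboxylic acid.
  CH(CH=CH2): pendant –CH=CH2: C=C double bond → alkene.
  CH(CHO): pendant –CHO: carbonyl C bonded to C and H → aldehyde.
  CH(C6H5): pendant –C6H5: benzene ring → arene.
  CH(CHO): pendant –CHO: carbonyl C bonded to C and H → aldehyde.
  CH(COCl): pendant –C(=O)X: carbonyl C bonded to C and halogen → acyl halide.
  COOH: –COOH: carbonyl C bonded to –OH and C → carboxylic acid (the –OH is not a separate alcohol).
Distinct types present: acyl halide, aldehyde, alkene, arene, carboxylic acid, ether.

6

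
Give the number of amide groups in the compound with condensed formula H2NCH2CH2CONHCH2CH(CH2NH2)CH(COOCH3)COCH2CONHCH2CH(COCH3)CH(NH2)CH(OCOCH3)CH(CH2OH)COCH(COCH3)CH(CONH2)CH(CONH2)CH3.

4

Taking each segment in turn:
  H2NCH2: –NH2 on an sp³ carbon with no adjacent C=O → amine.
  CH2CONHCH2: –C(=O)–N– linkage → amide (the N is not an amine).
  CH(CH2NH2): pendant –CH2NH2: N on sp³ C, no adjacent C=O → amine.
  CH(COOCH3): pendant –COOCH3: carbonyl C bonded to C and –OCH3 → ester.
  CO: –C(=O)– with carbon on both sides → ketone.
  CH2CONHCH2: –C(=O)–N– linkage → amide (the N is not an amine).
  CH(COCH3): pendant –COCH3: carbonyl C bonded to two carbons → ketone.
  CH(NH2): –NH2 on an sp³ carbon with no adjacent C=O → amine.
  CH(OCOCH3): pendant –OC(=O)CH3: an acyloxy group → ester.
  CH(CH2OH): pendant –CH2OH on an sp³ backbone C → alcohol.
  CO: –C(=O)– with carbon on both sides → ketone.
  CH(COCH3): pendant –COCH3: carbonyl C bonded to two carbons → ketone.
  CH(CONH2): pendant –CONH2: carbonyl C bonded to C and N → amide.
  CH(CONH2): pendant –CONH2: carbonyl C bonded to C and N → amide.
Amide appears at: CH2CONHCH2, CH2CONHCH2, CH(CONH2), CH(CONH2) → 4.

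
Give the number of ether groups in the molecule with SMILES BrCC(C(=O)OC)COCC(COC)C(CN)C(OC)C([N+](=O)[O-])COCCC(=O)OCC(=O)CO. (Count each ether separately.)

halogen on an sp³ carbon → alkyl halide.
pendant –COOCH3: carbonyl C bonded to C and –OCH3 → ester.
C–O–C with sp³ carbons on both sides and no adjacent C=O → ether.
pendant –CH2OCH3: C–O–C linkage → ether.
pendant –CH2NH2: N on sp³ C, no adjacent C=O → amine.
pendant –OCH3: C–O–C with sp³ C, no adjacent C=O → ether.
–NO2 on an sp³ carbon → nitro (the N=O is not a carbonyl).
C–O–C with sp³ carbons on both sides and no adjacent C=O → ether.
–C(=O)–O–C with C on the carbonyl side → ester.
–C(=O)– with carbon on both sides → ketone.
–OH on an sp³ carbon → alcohol.
Ether appears at: CH2OCH2, CH(CH2OCH3), CH(OCH3), CH2OCH2 → 4.

4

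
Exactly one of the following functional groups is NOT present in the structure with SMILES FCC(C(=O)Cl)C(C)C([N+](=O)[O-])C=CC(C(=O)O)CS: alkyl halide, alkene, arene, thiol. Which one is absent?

thiol: present (CH2SH — –SH on an sp³ carbon → thiol).
alkene: present (CH=CH — C=C double bond → alkene).
alkyl halide: present (FCH2 — halogen on an sp³ carbon → alkyl halide).
arene: no segment matches this pattern.

arene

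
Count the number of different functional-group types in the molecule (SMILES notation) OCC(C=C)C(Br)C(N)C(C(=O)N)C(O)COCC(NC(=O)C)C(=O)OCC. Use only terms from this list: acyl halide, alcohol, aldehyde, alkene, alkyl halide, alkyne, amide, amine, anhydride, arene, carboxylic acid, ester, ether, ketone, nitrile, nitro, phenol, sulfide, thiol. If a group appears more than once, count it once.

7

Reading the structure from left to right:
  HOCH2: HO– on an sp³ carbon → alcohol.
  CH(CH=CH2): pendant –CH=CH2: C=C double bond → alkene.
  CH(Br): halogen on an sp³ carbon → alkyl halide.
  CH(NH2): –NH2 on an sp³ carbon with no adjacent C=O → amine.
  CH(CONH2): pendant –CONH2: carbonyl C bonded to C and N → amide.
  CH(OH): –OH on an sp³ carbon → alcohol (secondary).
  CH2OCH2: C–O–C with sp³ carbons on both sides and no adjacent C=O → ether.
  CH(NHCOCH3): pendant –NHC(=O)CH3: N bonded to a carbonyl → amide (not amine).
  COOCH2CH3: –C(=O)OCH2CH3: carbonyl C bonded to C and to –OEt → ester.
Distinct types present: alcohol, alkene, alkyl halide, amide, amine, ester, ether.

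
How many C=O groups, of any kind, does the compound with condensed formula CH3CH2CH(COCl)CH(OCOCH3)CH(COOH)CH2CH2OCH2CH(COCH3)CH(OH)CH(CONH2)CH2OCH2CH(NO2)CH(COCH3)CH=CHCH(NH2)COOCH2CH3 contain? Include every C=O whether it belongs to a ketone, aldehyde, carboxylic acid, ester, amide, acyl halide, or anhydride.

7

CH(COCl): acyl halide, 1 C=O (running total 1).
CH(OCOCH3): ester, 1 C=O (running total 2).
CH(COOH): carboxylic acid, 1 C=O (running total 3).
CH(COCH3): ketone, 1 C=O (running total 4).
CH(CONH2): amide, 1 C=O (running total 5).
CH(COCH3): ketone, 1 C=O (running total 6).
COOCH2CH3: ester, 1 C=O (running total 7).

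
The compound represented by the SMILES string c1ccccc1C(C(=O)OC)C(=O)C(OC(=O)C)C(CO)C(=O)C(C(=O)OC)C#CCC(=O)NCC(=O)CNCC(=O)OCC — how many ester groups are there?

4

C6H5– phenyl ring → arene.
pendant –COOCH3: carbonyl C bonded to C and –OCH3 → ester.
–C(=O)– with carbon on both sides → ketone.
pendant –OC(=O)CH3: an acyloxy group → ester.
pendant –CH2OH on an sp³ backbone C → alcohol.
–C(=O)– with carbon on both sides → ketone.
pendant –COOCH3: carbonyl C bonded to C and –OCH3 → ester.
C≡C triple bond → alkyne.
–C(=O)–N– linkage → amide (the N is not an amine).
–C(=O)– with carbon on both sides → ketone.
C–N–C with sp³ carbons and no adjacent C=O → amine (secondary).
–C(=O)OCH2CH3: carbonyl C bonded to C and to –OEt → ester.
Ester appears at: CH(COOCH3), CH(OCOCH3), CH(COOCH3), COOCH2CH3 → 4.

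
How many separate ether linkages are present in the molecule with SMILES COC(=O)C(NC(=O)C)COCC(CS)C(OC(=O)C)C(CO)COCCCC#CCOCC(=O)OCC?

3

CH3O–C(=O)–: carbonyl C bonded to C and to –OCH3 → ester (not ketone + ether).
pendant –NHC(=O)CH3: N bonded to a carbonyl → amide (not amine).
C–O–C with sp³ carbons on both sides and no adjacent C=O → ether.
pendant –CH2SH → thiol.
pendant –OC(=O)CH3: an acyloxy group → ester.
pendant –CH2OH on an sp³ backbone C → alcohol.
C–O–C with sp³ carbons on both sides and no adjacent C=O → ether.
C≡C triple bond → alkyne.
C–O–C with sp³ carbons on both sides and no adjacent C=O → ether.
–C(=O)OCH2CH3: carbonyl C bonded to C and to –OEt → ester.
Ether appears at: CH2OCH2, CH2OCH2, CH2OCH2 → 3.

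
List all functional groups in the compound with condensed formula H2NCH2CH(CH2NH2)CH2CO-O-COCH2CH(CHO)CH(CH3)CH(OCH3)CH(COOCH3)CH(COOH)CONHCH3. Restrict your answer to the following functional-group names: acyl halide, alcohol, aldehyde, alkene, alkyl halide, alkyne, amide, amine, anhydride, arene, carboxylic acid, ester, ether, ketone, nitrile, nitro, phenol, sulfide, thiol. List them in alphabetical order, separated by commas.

–NH2 on an sp³ carbon with no adjacent C=O → amine.
pendant –CH2NH2: N on sp³ C, no adjacent C=O → amine.
two acyl groups sharing one oxygen, –C(=O)–O–C(=O)– → anhydride.
pendant –CHO: carbonyl C bonded to C and H → aldehyde.
pendant –OCH3: C–O–C with sp³ C, no adjacent C=O → ether.
pendant –COOCH3: carbonyl C bonded to C and –OCH3 → ester.
pendant –COOH: carbonyl C bonded to C and –OH → carboxylic acid.
–C(=O)NHCH3: carbonyl C bonded to C and to N → amide (the N is not an amine).

aldehyde, amide, amine, anhydride, carboxylic acid, ester, ether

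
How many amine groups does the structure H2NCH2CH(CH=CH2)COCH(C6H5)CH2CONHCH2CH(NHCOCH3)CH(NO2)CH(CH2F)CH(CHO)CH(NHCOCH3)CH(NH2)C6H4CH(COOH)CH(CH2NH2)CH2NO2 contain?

3

Working along the chain:
  H2NCH2: –NH2 on an sp³ carbon with no adjacent C=O → amine.
  CH(CH=CH2): pendant –CH=CH2: C=C double bond → alkene.
  CO: –C(=O)– with carbon on both sides → ketone.
  CH(C6H5): pendant –C6H5: benzene ring → arene.
  CH2CONHCH2: –C(=O)–N– linkage → amide (the N is not an amine).
  CH(NHCOCH3): pendant –NHC(=O)CH3: N bonded to a carbonyl → amide (not amine).
  CH(NO2): –NO2 on an sp³ carbon → nitro (the N=O is not a carbonyl).
  CH(CH2F): pendant –CH2X: halogen on sp³ carbon → alkyl halide.
  CH(CHO): pendant –CHO: carbonyl C bonded to C and H → aldehyde.
  CH(NHCOCH3): pendant –NHC(=O)CH3: N bonded to a carbonyl → amide (not amine).
  CH(NH2): –NH2 on an sp³ carbon with no adjacent C=O → amine.
  C6H4: para-disubstituted benzene ring → arene.
  CH(COOH): pendant –COOH: carbonyl C bonded to C and –OH → carboxylic acid.
  CH(CH2NH2): pendant –CH2NH2: N on sp³ C, no adjacent C=O → amine.
  CH2NO2: –NO2 on carbon → nitro group.
Amine appears at: H2NCH2, CH(NH2), CH(CH2NH2) → 3.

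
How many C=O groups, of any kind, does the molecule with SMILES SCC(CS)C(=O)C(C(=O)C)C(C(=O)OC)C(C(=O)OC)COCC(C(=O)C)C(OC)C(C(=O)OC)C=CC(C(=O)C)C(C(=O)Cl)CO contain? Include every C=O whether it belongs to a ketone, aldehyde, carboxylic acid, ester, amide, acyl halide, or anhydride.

CO: ketone, 1 C=O (running total 1).
CH(COCH3): ketone, 1 C=O (running total 2).
CH(COOCH3): ester, 1 C=O (running total 3).
CH(COOCH3): ester, 1 C=O (running total 4).
CH(COCH3): ketone, 1 C=O (running total 5).
CH(COOCH3): ester, 1 C=O (running total 6).
CH(COCH3): ketone, 1 C=O (running total 7).
CH(COCl): acyl halide, 1 C=O (running total 8).

8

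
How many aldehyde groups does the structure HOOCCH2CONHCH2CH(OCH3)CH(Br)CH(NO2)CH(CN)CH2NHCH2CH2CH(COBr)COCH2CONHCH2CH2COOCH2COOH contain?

0

–COOH: carbonyl C bonded to –OH and C → carboxylic acid (the –OH is not a separate alcohol).
–C(=O)–N– linkage → amide (the N is not an amine).
pendant –OCH3: C–O–C with sp³ C, no adjacent C=O → ether.
halogen on an sp³ carbon → alkyl halide.
–NO2 on an sp³ carbon → nitro (the N=O is not a carbonyl).
pendant –C≡N: nitrile.
C–N–C with sp³ carbons and no adjacent C=O → amine (secondary).
pendant –C(=O)X: carbonyl C bonded to C and halogen → acyl halide.
–C(=O)– with carbon on both sides → ketone.
–C(=O)–N– linkage → amide (the N is not an amine).
–C(=O)–O–C with C on the carbonyl side → ester.
–COOH: carbonyl C bonded to –OH and C → carboxylic acid (the –OH is not a separate alcohol).
No segment is a aldehyde: HOOC is carboxylic acid, not aldehyde; CH(COBr) is acyl halide, not aldehyde; CO is ketone, not aldehyde. → 0.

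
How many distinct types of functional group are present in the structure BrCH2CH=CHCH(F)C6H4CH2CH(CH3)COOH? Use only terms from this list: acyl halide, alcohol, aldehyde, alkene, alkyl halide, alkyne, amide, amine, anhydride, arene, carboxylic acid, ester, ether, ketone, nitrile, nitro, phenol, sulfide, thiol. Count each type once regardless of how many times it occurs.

4

Working along the chain:
  BrCH2: halogen on an sp³ carbon → alkyl halide.
  CH=CH: C=C double bond → alkene.
  CH(F): halogen on an sp³ carbon → alkyl halide.
  C6H4: para-disubstituted benzene ring → arene.
  COOH: –COOH: carbonyl C bonded to –OH and C → carboxylic acid (the –OH is not a separate alcohol).
Distinct types present: alkene, alkyl halide, arene, carboxylic acid.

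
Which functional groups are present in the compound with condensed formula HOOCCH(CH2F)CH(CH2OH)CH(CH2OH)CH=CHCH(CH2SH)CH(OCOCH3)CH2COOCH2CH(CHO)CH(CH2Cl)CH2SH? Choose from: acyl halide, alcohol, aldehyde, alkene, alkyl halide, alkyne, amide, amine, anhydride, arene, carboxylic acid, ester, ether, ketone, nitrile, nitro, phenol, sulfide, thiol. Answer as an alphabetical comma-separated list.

Working along the chain:
  HOOC: –COOH: carbonyl C bonded to –OH and C → carboxylic acid (the –OH is not a separate alcohol).
  CH(CH2F): pendant –CH2X: halogen on sp³ carbon → alkyl halide.
  CH(CH2OH): pendant –CH2OH on an sp³ backbone C → alcohol.
  CH(CH2OH): pendant –CH2OH on an sp³ backbone C → alcohol.
  CH=CH: C=C double bond → alkene.
  CH(CH2SH): pendant –CH2SH → thiol.
  CH(OCOCH3): pendant –OC(=O)CH3: an acyloxy group → ester.
  CH2COOCH2: –C(=O)–O–C with C on the carbonyl side → ester.
  CH(CHO): pendant –CHO: carbonyl C bonded to C and H → aldehyde.
  CH(CH2Cl): pendant –CH2X: halogen on sp³ carbon → alkyl halide.
  CH2SH: –SH on an sp³ carbon → thiol.

alcohol, aldehyde, alkene, alkyl halide, carboxylic acid, ester, thiol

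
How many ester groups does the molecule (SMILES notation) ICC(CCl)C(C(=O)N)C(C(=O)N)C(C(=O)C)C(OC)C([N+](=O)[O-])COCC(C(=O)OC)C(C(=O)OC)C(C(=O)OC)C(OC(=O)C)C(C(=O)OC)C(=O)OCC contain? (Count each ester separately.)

Reading the structure from left to right:
  ICH2: halogen on an sp³ carbon → alkyl halide.
  CH(CH2Cl): pendant –CH2X: halogen on sp³ carbon → alkyl halide.
  CH(CONH2): pendant –CONH2: carbonyl C bonded to C and N → amide.
  CH(CONH2): pendant –CONH2: carbonyl C bonded to C and N → amide.
  CH(COCH3): pendant –COCH3: carbonyl C bonded to two carbons → ketone.
  CH(OCH3): pendant –OCH3: C–O–C with sp³ C, no adjacent C=O → ether.
  CH(NO2): –NO2 on an sp³ carbon → nitro (the N=O is not a carbonyl).
  CH2OCH2: C–O–C with sp³ carbons on both sides and no adjacent C=O → ether.
  CH(COOCH3): pendant –COOCH3: carbonyl C bonded to C and –OCH3 → ester.
  CH(COOCH3): pendant –COOCH3: carbonyl C bonded to C and –OCH3 → ester.
  CH(COOCH3): pendant –COOCH3: carbonyl C bonded to C and –OCH3 → ester.
  CH(OCOCH3): pendant –OC(=O)CH3: an acyloxy group → ester.
  CH(COOCH3): pendant –COOCH3: carbonyl C bonded to C and –OCH3 → ester.
  COOCH2CH3: –C(=O)OCH2CH3: carbonyl C bonded to C and to –OEt → ester.
Ester appears at: CH(COOCH3), CH(COOCH3), CH(COOCH3), CH(OCOCH3), CH(COOCH3), COOCH2CH3 → 6.

6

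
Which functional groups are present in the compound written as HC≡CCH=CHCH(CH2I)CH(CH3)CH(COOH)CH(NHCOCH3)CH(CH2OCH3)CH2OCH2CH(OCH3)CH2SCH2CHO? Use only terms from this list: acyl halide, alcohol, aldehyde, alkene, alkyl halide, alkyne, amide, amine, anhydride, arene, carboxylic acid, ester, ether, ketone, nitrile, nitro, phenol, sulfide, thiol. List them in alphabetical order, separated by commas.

Working along the chain:
  HC≡C: C≡C triple bond → alkyne.
  CH=CH: C=C double bond → alkene.
  CH(CH2I): pendant –CH2X: halogen on sp³ carbon → alkyl halide.
  CH(COOH): pendant –COOH: carbonyl C bonded to C and –OH → carboxylic acid.
  CH(NHCOCH3): pendant –NHC(=O)CH3: N bonded to a carbonyl → amide (not amine).
  CH(CH2OCH3): pendant –CH2OCH3: C–O–C linkage → ether.
  CH2OCH2: C–O–C with sp³ carbons on both sides and no adjacent C=O → ether.
  CH(OCH3): pendant –OCH3: C–O–C with sp³ C, no adjacent C=O → ether.
  CH2SCH2: C–S–C linkage → sulfide (thioether).
  CHO: terminal –CHO: carbonyl C bonded to H and C → aldehyde.

aldehyde, alkene, alkyl halide, alkyne, amide, carboxylic acid, ether, sulfide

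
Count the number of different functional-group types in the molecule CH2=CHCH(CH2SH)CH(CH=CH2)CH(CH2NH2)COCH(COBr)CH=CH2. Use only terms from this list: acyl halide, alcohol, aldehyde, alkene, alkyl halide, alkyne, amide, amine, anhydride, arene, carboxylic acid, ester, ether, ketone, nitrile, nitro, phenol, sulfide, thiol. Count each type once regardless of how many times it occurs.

5

C=C double bond → alkene.
pendant –CH2SH → thiol.
pendant –CH=CH2: C=C double bond → alkene.
pendant –CH2NH2: N on sp³ C, no adjacent C=O → amine.
–C(=O)– with carbon on both sides → ketone.
pendant –C(=O)X: carbonyl C bonded to C and halogen → acyl halide.
C=C double bond → alkene.
Distinct types present: acyl halide, alkene, amine, ketone, thiol.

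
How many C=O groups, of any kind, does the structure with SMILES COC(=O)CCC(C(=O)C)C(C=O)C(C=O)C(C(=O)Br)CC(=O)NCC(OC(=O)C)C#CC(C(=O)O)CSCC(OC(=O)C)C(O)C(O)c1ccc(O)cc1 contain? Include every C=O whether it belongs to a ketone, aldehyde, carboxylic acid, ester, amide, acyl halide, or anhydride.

9

CH3OOC: ester, 1 C=O (running total 1).
CH(COCH3): ketone, 1 C=O (running total 2).
CH(CHO): aldehyde, 1 C=O (running total 3).
CH(CHO): aldehyde, 1 C=O (running total 4).
CH(COBr): acyl halide, 1 C=O (running total 5).
CH2CONHCH2: amide, 1 C=O (running total 6).
CH(OCOCH3): ester, 1 C=O (running total 7).
CH(COOH): carboxylic acid, 1 C=O (running total 8).
CH(OCOCH3): ester, 1 C=O (running total 9).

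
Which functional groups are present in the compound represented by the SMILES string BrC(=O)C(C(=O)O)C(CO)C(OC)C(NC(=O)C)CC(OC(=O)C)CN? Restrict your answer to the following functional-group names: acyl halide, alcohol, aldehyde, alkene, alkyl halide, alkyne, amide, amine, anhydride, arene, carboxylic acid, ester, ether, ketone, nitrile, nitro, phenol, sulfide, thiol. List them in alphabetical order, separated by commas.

–C(=O)Br: carbonyl C bonded to C and to a halogen → acyl halide (not alkyl halide).
pendant –COOH: carbonyl C bonded to C and –OH → carboxylic acid.
pendant –CH2OH on an sp³ backbone C → alcohol.
pendant –OCH3: C–O–C with sp³ C, no adjacent C=O → ether.
pendant –NHC(=O)CH3: N bonded to a carbonyl → amide (not amine).
pendant –OC(=O)CH3: an acyloxy group → ester.
–NH2 on an sp³ carbon with no adjacent C=O → amine.

acyl halide, alcohol, amide, amine, carboxylic acid, ester, ether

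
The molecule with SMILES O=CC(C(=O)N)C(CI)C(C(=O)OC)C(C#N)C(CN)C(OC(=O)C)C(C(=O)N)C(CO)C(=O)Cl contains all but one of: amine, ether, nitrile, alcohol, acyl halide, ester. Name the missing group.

acyl halide: present (COCl — –C(=O)Cl: carbonyl C bonded to C and to a halogen → acyl halide (not alkyl halide)).
ester: present (CH(COOCH3) — pendant –COOCH3: carbonyl C bonded to C and –OCH3 → ester).
alcohol: present (CH(CH2OH) — pendant –CH2OH on an sp³ backbone C → alcohol).
nitrile: present (CH(CN) — pendant –C≡N: nitrile).
amine: present (CH(CH2NH2) — pendant –CH2NH2: N on sp³ C, no adjacent C=O → amine).
ether: absent. In each of CH(COOCH3) and CH(OCOCH3), the C–O–C oxygen is adjacent to a C=O, so it belongs to an ester, not an ether.

ether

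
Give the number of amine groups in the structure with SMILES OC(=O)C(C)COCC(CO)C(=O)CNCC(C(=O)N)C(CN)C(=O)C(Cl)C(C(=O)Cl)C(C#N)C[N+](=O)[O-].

2

–COOH: carbonyl C bonded to –OH and C → carboxylic acid (the –OH is not a separate alcohol).
C–O–C with sp³ carbons on both sides and no adjacent C=O → ether.
pendant –CH2OH on an sp³ backbone C → alcohol.
–C(=O)– with carbon on both sides → ketone.
C–N–C with sp³ carbons and no adjacent C=O → amine (secondary).
pendant –CONH2: carbonyl C bonded to C and N → amide.
pendant –CH2NH2: N on sp³ C, no adjacent C=O → amine.
–C(=O)– with carbon on both sides → ketone.
halogen on an sp³ carbon → alkyl halide.
pendant –C(=O)X: carbonyl C bonded to C and halogen → acyl halide.
pendant –C≡N: nitrile.
–NO2 on carbon → nitro group.
Amine appears at: CH2NHCH2, CH(CH2NH2) → 2.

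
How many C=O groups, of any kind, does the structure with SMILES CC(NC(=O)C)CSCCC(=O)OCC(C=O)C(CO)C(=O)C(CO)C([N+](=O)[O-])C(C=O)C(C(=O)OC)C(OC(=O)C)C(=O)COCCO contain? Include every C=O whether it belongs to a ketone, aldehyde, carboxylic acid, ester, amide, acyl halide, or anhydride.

CH(NHCOCH3): amide, 1 C=O (running total 1).
CH2COOCH2: ester, 1 C=O (running total 2).
CH(CHO): aldehyde, 1 C=O (running total 3).
CO: ketone, 1 C=O (running total 4).
CH(CHO): aldehyde, 1 C=O (running total 5).
CH(COOCH3): ester, 1 C=O (running total 6).
CH(OCOCH3): ester, 1 C=O (running total 7).
CO: ketone, 1 C=O (running total 8).

8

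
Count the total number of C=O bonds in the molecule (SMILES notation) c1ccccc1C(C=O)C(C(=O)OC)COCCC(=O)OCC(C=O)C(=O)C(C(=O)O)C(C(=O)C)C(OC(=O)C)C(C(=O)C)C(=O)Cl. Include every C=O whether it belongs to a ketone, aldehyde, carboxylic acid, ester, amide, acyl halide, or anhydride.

CH(CHO): aldehyde, 1 C=O (running total 1).
CH(COOCH3): ester, 1 C=O (running total 2).
CH2COOCH2: ester, 1 C=O (running total 3).
CH(CHO): aldehyde, 1 C=O (running total 4).
CO: ketone, 1 C=O (running total 5).
CH(COOH): carboxylic acid, 1 C=O (running total 6).
CH(COCH3): ketone, 1 C=O (running total 7).
CH(OCOCH3): ester, 1 C=O (running total 8).
CH(COCH3): ketone, 1 C=O (running total 9).
COCl: acyl halide, 1 C=O (running total 10).

10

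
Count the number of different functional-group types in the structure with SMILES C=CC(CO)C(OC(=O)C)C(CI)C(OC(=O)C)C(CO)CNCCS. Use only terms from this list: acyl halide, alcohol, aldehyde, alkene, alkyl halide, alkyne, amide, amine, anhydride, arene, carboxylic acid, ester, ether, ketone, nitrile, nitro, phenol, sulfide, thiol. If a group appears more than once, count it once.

6

Taking each segment in turn:
  CH2=CH: C=C double bond → alkene.
  CH(CH2OH): pendant –CH2OH on an sp³ backbone C → alcohol.
  CH(OCOCH3): pendant –OC(=O)CH3: an acyloxy group → ester.
  CH(CH2I): pendant –CH2X: halogen on sp³ carbon → alkyl halide.
  CH(OCOCH3): pendant –OC(=O)CH3: an acyloxy group → ester.
  CH(CH2OH): pendant –CH2OH on an sp³ backbone C → alcohol.
  CH2NHCH2: C–N–C with sp³ carbons and no adjacent C=O → amine (secondary).
  CH2SH: –SH on an sp³ carbon → thiol.
Distinct types present: alcohol, alkene, alkyl halide, amine, ester, thiol.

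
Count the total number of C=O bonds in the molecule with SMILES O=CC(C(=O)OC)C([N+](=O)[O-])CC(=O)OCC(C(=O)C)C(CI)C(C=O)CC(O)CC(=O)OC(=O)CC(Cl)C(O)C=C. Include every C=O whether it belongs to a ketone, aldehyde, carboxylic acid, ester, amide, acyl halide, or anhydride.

7

OHC: aldehyde, 1 C=O (running total 1).
CH(COOCH3): ester, 1 C=O (running total 2).
CH2COOCH2: ester, 1 C=O (running total 3).
CH(COCH3): ketone, 1 C=O (running total 4).
CH(CHO): aldehyde, 1 C=O (running total 5).
CH2CO-O-COCH2: anhydride, 2 C=O (running total 7).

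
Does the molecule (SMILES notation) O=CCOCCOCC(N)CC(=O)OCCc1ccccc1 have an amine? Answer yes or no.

Working along the chain:
  OHC: terminal –CHO: carbonyl C bonded to H and C → aldehyde.
  CH2OCH2: C–O–C with sp³ carbons on both sides and no adjacent C=O → ether.
  CH2OCH2: C–O–C with sp³ carbons on both sides and no adjacent C=O → ether.
  CH(NH2): –NH2 on an sp³ carbon with no adjacent C=O → amine.
  CH2COOCH2: –C(=O)–O–C with C on the carbonyl side → ester.
  C6H5: –C6H5 phenyl ring → arene.
The CH(NH2) segment supplies the amine: –NH2 on an sp³ carbon with no adjacent C=O → amine.

yes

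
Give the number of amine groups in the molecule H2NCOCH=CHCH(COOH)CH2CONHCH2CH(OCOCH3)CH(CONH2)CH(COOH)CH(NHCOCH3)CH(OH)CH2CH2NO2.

Taking each segment in turn:
  H2NCO: –C(=O)NH2: carbonyl C bonded to C and to N → amide (the N is not a separate amine).
  CH=CH: C=C double bond → alkene.
  CH(COOH): pendant –COOH: carbonyl C bonded to C and –OH → carboxylic acid.
  CH2CONHCH2: –C(=O)–N– linkage → amide (the N is not an amine).
  CH(OCOCH3): pendant –OC(=O)CH3: an acyloxy group → ester.
  CH(CONH2): pendant –CONH2: carbonyl C bonded to C and N → amide.
  CH(COOH): pendant –COOH: carbonyl C bonded to C and –OH → carboxylic acid.
  CH(NHCOCH3): pendant –NHC(=O)CH3: N bonded to a carbonyl → amide (not amine).
  CH(OH): –OH on an sp³ carbon → alcohol (secondary).
  CH2NO2: –NO2 on carbon → nitro group.
No segment is a amine: H2NCO is amide, not amine; CH2CONHCH2 is amide, not amine; CH(CONH2) is amide, not amine. → 0.

0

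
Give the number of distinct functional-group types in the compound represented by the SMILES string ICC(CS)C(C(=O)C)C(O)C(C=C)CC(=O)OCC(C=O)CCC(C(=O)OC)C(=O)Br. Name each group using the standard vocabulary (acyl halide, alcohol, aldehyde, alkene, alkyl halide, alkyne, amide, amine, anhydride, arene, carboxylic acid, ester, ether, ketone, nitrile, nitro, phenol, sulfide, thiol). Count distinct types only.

Working along the chain:
  ICH2: halogen on an sp³ carbon → alkyl halide.
  CH(CH2SH): pendant –CH2SH → thiol.
  CH(COCH3): pendant –COCH3: carbonyl C bonded to two carbons → ketone.
  CH(OH): –OH on an sp³ carbon → alcohol (secondary).
  CH(CH=CH2): pendant –CH=CH2: C=C double bond → alkene.
  CH2COOCH2: –C(=O)–O–C with C on the carbonyl side → ester.
  CH(CHO): pendant –CHO: carbonyl C bonded to C and H → aldehyde.
  CH(COOCH3): pendant –COOCH3: carbonyl C bonded to C and –OCH3 → ester.
  COBr: –C(=O)Br: carbonyl C bonded to C and to a halogen → acyl halide (not alkyl halide).
Distinct types present: acyl halide, alcohol, aldehyde, alkene, alkyl halide, ester, ketone, thiol.

8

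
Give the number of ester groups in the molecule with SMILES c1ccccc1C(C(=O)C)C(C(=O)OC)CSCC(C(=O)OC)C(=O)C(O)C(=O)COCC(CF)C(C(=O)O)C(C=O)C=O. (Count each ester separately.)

2

C6H5– phenyl ring → arene.
pendant –COCH3: carbonyl C bonded to two carbons → ketone.
pendant –COOCH3: carbonyl C bonded to C and –OCH3 → ester.
C–S–C linkage → sulfide (thioether).
pendant –COOCH3: carbonyl C bonded to C and –OCH3 → ester.
–C(=O)– with carbon on both sides → ketone.
–OH on an sp³ carbon → alcohol (secondary).
–C(=O)– with carbon on both sides → ketone.
C–O–C with sp³ carbons on both sides and no adjacent C=O → ether.
pendant –CH2X: halogen on sp³ carbon → alkyl halide.
pendant –COOH: carbonyl C bonded to C and –OH → carboxylic acid.
pendant –CHO: carbonyl C bonded to C and H → aldehyde.
terminal –CHO: carbonyl C bonded to H and C → aldehyde.
Ester appears at: CH(COOCH3), CH(COOCH3) → 2.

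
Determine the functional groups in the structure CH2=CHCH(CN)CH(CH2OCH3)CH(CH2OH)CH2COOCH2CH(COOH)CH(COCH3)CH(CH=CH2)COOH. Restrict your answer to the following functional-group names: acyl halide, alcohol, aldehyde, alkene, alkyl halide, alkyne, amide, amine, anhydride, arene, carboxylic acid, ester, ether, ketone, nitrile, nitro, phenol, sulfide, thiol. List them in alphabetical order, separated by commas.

C=C double bond → alkene.
pendant –C≡N: nitrile.
pendant –CH2OCH3: C–O–C linkage → ether.
pendant –CH2OH on an sp³ backbone C → alcohol.
–C(=O)–O–C with C on the carbonyl side → ester.
pendant –COOH: carbonyl C bonded to C and –OH → carboxylic acid.
pendant –COCH3: carbonyl C bonded to two carbons → ketone.
pendant –CH=CH2: C=C double bond → alkene.
–COOH: carbonyl C bonded to –OH and C → carboxylic acid (the –OH is not a separate alcohol).

alcohol, alkene, carboxylic acid, ester, ether, ketone, nitrile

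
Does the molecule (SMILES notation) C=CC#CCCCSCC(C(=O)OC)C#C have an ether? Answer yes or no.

no

Reading the structure from left to right:
  CH2=CH: C=C double bond → alkene.
  C≡C: C≡C triple bond → alkyne.
  CH2SCH2: C–S–C linkage → sulfide (thioether).
  CH(COOCH3): pendant –COOCH3: carbonyl C bonded to C and –OCH3 → ester.
  C≡CH: C≡C triple bond → alkyne.
In CH(COOCH3), the C–O–C oxygen is adjacent to a C=O, so it belongs to an ester, not an ether.
The groups actually present are: alkene, alkyne, ester, sulfide.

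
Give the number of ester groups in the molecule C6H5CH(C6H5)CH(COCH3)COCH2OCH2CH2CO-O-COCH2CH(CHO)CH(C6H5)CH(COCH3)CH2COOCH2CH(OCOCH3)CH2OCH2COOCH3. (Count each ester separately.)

Working along the chain:
  C6H5: C6H5– phenyl ring → arene.
  CH(C6H5): pendant –C6H5: benzene ring → arene.
  CH(COCH3): pendant –COCH3: carbonyl C bonded to two carbons → ketone.
  CO: –C(=O)– with carbon on both sides → ketone.
  CH2OCH2: C–O–C with sp³ carbons on both sides and no adjacent C=O → ether.
  CH2CO-O-COCH2: two acyl groups sharing one oxygen, –C(=O)–O–C(=O)– → anhydride.
  CH(CHO): pendant –CHO: carbonyl C bonded to C and H → aldehyde.
  CH(C6H5): pendant –C6H5: benzene ring → arene.
  CH(COCH3): pendant –COCH3: carbonyl C bonded to two carbons → ketone.
  CH2COOCH2: –C(=O)–O–C with C on the carbonyl side → ester.
  CH(OCOCH3): pendant –OC(=O)CH3: an acyloxy group → ester.
  CH2OCH2: C–O–C with sp³ carbons on both sides and no adjacent C=O → ether.
  COOCH3: –C(=O)OCH3: carbonyl C bonded to C and to –OCH3 → ester (not ketone + ether).
Ester appears at: CH2COOCH2, CH(OCOCH3), COOCH3 → 3.

3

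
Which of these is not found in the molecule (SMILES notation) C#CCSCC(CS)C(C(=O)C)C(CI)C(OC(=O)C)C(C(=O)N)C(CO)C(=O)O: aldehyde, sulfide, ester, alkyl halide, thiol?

aldehyde

sulfide: present (CH2SCH2 — C–S–C linkage → sulfide (thioether)).
alkyl halide: present (CH(CH2I) — pendant –CH2X: halogen on sp³ carbon → alkyl halide).
thiol: present (CH(CH2SH) — pendant –CH2SH → thiol).
ester: present (CH(OCOCH3) — pendant –OC(=O)CH3: an acyloxy group → ester).
aldehyde: absent. In CH(COCH3), the carbonyl carbon is bonded to two carbons, so it is a ketone, not an aldehyde. In COOH, the carbonyl carbon bears –OH, not –H, so it is a carboxylic acid.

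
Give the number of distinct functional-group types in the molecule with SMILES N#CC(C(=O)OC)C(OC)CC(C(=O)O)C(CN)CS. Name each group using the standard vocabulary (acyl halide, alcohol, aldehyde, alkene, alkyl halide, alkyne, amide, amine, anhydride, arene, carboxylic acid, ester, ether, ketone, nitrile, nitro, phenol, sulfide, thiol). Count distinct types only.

Reading the structure from left to right:
  N≡C: N≡C–: carbon triple-bonded to nitrogen → nitrile.
  CH(COOCH3): pendant –COOCH3: carbonyl C bonded to C and –OCH3 → ester.
  CH(OCH3): pendant –OCH3: C–O–C with sp³ C, no adjacent C=O → ether.
  CH(COOH): pendant –COOH: carbonyl C bonded to C and –OH → carboxylic acid.
  CH(CH2NH2): pendant –CH2NH2: N on sp³ C, no adjacent C=O → amine.
  CH2SH: –SH on an sp³ carbon → thiol.
Distinct types present: amine, carboxylic acid, ester, ether, nitrile, thiol.

6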